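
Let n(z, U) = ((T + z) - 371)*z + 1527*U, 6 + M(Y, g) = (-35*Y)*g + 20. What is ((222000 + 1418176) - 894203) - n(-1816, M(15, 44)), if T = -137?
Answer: 31777911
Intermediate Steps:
M(Y, g) = 14 - 35*Y*g (M(Y, g) = -6 + ((-35*Y)*g + 20) = -6 + (-35*Y*g + 20) = -6 + (20 - 35*Y*g) = 14 - 35*Y*g)
n(z, U) = 1527*U + z*(-508 + z) (n(z, U) = ((-137 + z) - 371)*z + 1527*U = (-508 + z)*z + 1527*U = z*(-508 + z) + 1527*U = 1527*U + z*(-508 + z))
((222000 + 1418176) - 894203) - n(-1816, M(15, 44)) = ((222000 + 1418176) - 894203) - ((-1816)² - 508*(-1816) + 1527*(14 - 35*15*44)) = (1640176 - 894203) - (3297856 + 922528 + 1527*(14 - 23100)) = 745973 - (3297856 + 922528 + 1527*(-23086)) = 745973 - (3297856 + 922528 - 35252322) = 745973 - 1*(-31031938) = 745973 + 31031938 = 31777911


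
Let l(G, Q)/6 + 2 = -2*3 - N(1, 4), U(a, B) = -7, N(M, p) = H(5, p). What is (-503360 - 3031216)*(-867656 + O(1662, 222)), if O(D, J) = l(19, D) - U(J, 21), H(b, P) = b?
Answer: 3067047028752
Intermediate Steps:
N(M, p) = 5
l(G, Q) = -78 (l(G, Q) = -12 + 6*(-2*3 - 1*5) = -12 + 6*(-6 - 5) = -12 + 6*(-11) = -12 - 66 = -78)
O(D, J) = -71 (O(D, J) = -78 - 1*(-7) = -78 + 7 = -71)
(-503360 - 3031216)*(-867656 + O(1662, 222)) = (-503360 - 3031216)*(-867656 - 71) = -3534576*(-867727) = 3067047028752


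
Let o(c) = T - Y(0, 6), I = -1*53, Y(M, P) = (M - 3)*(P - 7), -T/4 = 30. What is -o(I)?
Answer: 123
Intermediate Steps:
T = -120 (T = -4*30 = -120)
Y(M, P) = (-7 + P)*(-3 + M) (Y(M, P) = (-3 + M)*(-7 + P) = (-7 + P)*(-3 + M))
I = -53
o(c) = -123 (o(c) = -120 - (21 - 7*0 - 3*6 + 0*6) = -120 - (21 + 0 - 18 + 0) = -120 - 1*3 = -120 - 3 = -123)
-o(I) = -1*(-123) = 123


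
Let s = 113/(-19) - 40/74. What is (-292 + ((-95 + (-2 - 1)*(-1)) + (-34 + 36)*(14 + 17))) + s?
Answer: -230927/703 ≈ -328.49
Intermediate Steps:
s = -4561/703 (s = 113*(-1/19) - 40*1/74 = -113/19 - 20/37 = -4561/703 ≈ -6.4879)
(-292 + ((-95 + (-2 - 1)*(-1)) + (-34 + 36)*(14 + 17))) + s = (-292 + ((-95 + (-2 - 1)*(-1)) + (-34 + 36)*(14 + 17))) - 4561/703 = (-292 + ((-95 - 3*(-1)) + 2*31)) - 4561/703 = (-292 + ((-95 + 3) + 62)) - 4561/703 = (-292 + (-92 + 62)) - 4561/703 = (-292 - 30) - 4561/703 = -322 - 4561/703 = -230927/703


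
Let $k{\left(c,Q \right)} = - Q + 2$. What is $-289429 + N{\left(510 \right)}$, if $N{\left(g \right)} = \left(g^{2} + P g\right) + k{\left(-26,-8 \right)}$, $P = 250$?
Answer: $98181$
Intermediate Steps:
$k{\left(c,Q \right)} = 2 - Q$
$N{\left(g \right)} = 10 + g^{2} + 250 g$ ($N{\left(g \right)} = \left(g^{2} + 250 g\right) + \left(2 - -8\right) = \left(g^{2} + 250 g\right) + \left(2 + 8\right) = \left(g^{2} + 250 g\right) + 10 = 10 + g^{2} + 250 g$)
$-289429 + N{\left(510 \right)} = -289429 + \left(10 + 510^{2} + 250 \cdot 510\right) = -289429 + \left(10 + 260100 + 127500\right) = -289429 + 387610 = 98181$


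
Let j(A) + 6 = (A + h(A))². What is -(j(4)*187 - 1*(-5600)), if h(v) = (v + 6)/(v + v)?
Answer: -154115/16 ≈ -9632.2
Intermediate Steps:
h(v) = (6 + v)/(2*v) (h(v) = (6 + v)/((2*v)) = (6 + v)*(1/(2*v)) = (6 + v)/(2*v))
j(A) = -6 + (A + (6 + A)/(2*A))²
-(j(4)*187 - 1*(-5600)) = -((-6 + (¼)*(6 + 4 + 2*4²)²/4²)*187 - 1*(-5600)) = -((-6 + (¼)*(1/16)*(6 + 4 + 2*16)²)*187 + 5600) = -((-6 + (¼)*(1/16)*(6 + 4 + 32)²)*187 + 5600) = -((-6 + (¼)*(1/16)*42²)*187 + 5600) = -((-6 + (¼)*(1/16)*1764)*187 + 5600) = -((-6 + 441/16)*187 + 5600) = -((345/16)*187 + 5600) = -(64515/16 + 5600) = -1*154115/16 = -154115/16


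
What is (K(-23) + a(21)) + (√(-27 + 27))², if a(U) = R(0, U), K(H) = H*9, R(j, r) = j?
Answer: -207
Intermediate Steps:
K(H) = 9*H
a(U) = 0
(K(-23) + a(21)) + (√(-27 + 27))² = (9*(-23) + 0) + (√(-27 + 27))² = (-207 + 0) + (√0)² = -207 + 0² = -207 + 0 = -207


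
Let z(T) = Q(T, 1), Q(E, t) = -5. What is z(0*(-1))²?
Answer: 25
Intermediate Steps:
z(T) = -5
z(0*(-1))² = (-5)² = 25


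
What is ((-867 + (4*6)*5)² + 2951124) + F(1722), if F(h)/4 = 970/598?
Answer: 1049232707/299 ≈ 3.5091e+6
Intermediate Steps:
F(h) = 1940/299 (F(h) = 4*(970/598) = 4*(970*(1/598)) = 4*(485/299) = 1940/299)
((-867 + (4*6)*5)² + 2951124) + F(1722) = ((-867 + (4*6)*5)² + 2951124) + 1940/299 = ((-867 + 24*5)² + 2951124) + 1940/299 = ((-867 + 120)² + 2951124) + 1940/299 = ((-747)² + 2951124) + 1940/299 = (558009 + 2951124) + 1940/299 = 3509133 + 1940/299 = 1049232707/299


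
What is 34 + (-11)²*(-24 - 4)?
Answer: -3354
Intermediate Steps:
34 + (-11)²*(-24 - 4) = 34 + 121*(-28) = 34 - 3388 = -3354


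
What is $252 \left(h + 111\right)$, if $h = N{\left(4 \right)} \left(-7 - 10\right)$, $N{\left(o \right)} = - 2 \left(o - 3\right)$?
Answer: $36540$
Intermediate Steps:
$N{\left(o \right)} = 6 - 2 o$ ($N{\left(o \right)} = - 2 \left(-3 + o\right) = 6 - 2 o$)
$h = 34$ ($h = \left(6 - 8\right) \left(-7 - 10\right) = \left(6 - 8\right) \left(-17\right) = \left(-2\right) \left(-17\right) = 34$)
$252 \left(h + 111\right) = 252 \left(34 + 111\right) = 252 \cdot 145 = 36540$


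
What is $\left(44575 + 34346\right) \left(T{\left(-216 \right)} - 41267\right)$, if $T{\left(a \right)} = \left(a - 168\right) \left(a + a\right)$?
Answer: $9835213941$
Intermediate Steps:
$T{\left(a \right)} = 2 a \left(-168 + a\right)$ ($T{\left(a \right)} = \left(-168 + a\right) 2 a = 2 a \left(-168 + a\right)$)
$\left(44575 + 34346\right) \left(T{\left(-216 \right)} - 41267\right) = \left(44575 + 34346\right) \left(2 \left(-216\right) \left(-168 - 216\right) - 41267\right) = 78921 \left(2 \left(-216\right) \left(-384\right) - 41267\right) = 78921 \left(165888 - 41267\right) = 78921 \cdot 124621 = 9835213941$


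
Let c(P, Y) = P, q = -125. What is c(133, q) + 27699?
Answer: 27832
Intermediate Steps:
c(133, q) + 27699 = 133 + 27699 = 27832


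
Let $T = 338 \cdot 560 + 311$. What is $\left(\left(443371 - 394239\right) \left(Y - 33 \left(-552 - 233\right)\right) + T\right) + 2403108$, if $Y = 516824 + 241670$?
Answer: $38541684367$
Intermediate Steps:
$Y = 758494$
$T = 189591$ ($T = 189280 + 311 = 189591$)
$\left(\left(443371 - 394239\right) \left(Y - 33 \left(-552 - 233\right)\right) + T\right) + 2403108 = \left(\left(443371 - 394239\right) \left(758494 - 33 \left(-552 - 233\right)\right) + 189591\right) + 2403108 = \left(49132 \left(758494 - -25905\right) + 189591\right) + 2403108 = \left(49132 \left(758494 + 25905\right) + 189591\right) + 2403108 = \left(49132 \cdot 784399 + 189591\right) + 2403108 = \left(38539091668 + 189591\right) + 2403108 = 38539281259 + 2403108 = 38541684367$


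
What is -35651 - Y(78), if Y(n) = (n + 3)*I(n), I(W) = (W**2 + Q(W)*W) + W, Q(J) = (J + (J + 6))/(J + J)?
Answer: -541334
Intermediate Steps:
Q(J) = (6 + 2*J)/(2*J) (Q(J) = (J + (6 + J))/((2*J)) = (6 + 2*J)*(1/(2*J)) = (6 + 2*J)/(2*J))
I(W) = 3 + W**2 + 2*W (I(W) = (W**2 + ((3 + W)/W)*W) + W = (W**2 + (3 + W)) + W = (3 + W + W**2) + W = 3 + W**2 + 2*W)
Y(n) = (3 + n)*(3 + n + n*(1 + n)) (Y(n) = (n + 3)*(3 + n + n*(1 + n)) = (3 + n)*(3 + n + n*(1 + n)))
-35651 - Y(78) = -35651 - (3 + 78)*(3 + 78 + 78*(1 + 78)) = -35651 - 81*(3 + 78 + 78*79) = -35651 - 81*(3 + 78 + 6162) = -35651 - 81*6243 = -35651 - 1*505683 = -35651 - 505683 = -541334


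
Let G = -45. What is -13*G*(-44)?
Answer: -25740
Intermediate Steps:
-13*G*(-44) = -13*(-45)*(-44) = 585*(-44) = -25740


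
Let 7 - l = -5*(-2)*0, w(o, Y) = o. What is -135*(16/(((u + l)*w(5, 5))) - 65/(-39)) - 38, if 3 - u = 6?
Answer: -371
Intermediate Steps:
u = -3 (u = 3 - 1*6 = 3 - 6 = -3)
l = 7 (l = 7 - (-5*(-2))*0 = 7 - 10*0 = 7 - 1*0 = 7 + 0 = 7)
-135*(16/(((u + l)*w(5, 5))) - 65/(-39)) - 38 = -135*(16/(((-3 + 7)*5)) - 65/(-39)) - 38 = -135*(16/((4*5)) - 65*(-1/39)) - 38 = -135*(16/20 + 5/3) - 38 = -135*(16*(1/20) + 5/3) - 38 = -135*(⅘ + 5/3) - 38 = -135*37/15 - 38 = -333 - 38 = -371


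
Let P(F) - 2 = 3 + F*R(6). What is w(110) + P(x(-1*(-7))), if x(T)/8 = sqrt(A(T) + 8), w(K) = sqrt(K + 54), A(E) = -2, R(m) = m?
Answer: 5 + 2*sqrt(41) + 48*sqrt(6) ≈ 135.38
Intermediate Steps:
w(K) = sqrt(54 + K)
x(T) = 8*sqrt(6) (x(T) = 8*sqrt(-2 + 8) = 8*sqrt(6))
P(F) = 5 + 6*F (P(F) = 2 + (3 + F*6) = 2 + (3 + 6*F) = 5 + 6*F)
w(110) + P(x(-1*(-7))) = sqrt(54 + 110) + (5 + 6*(8*sqrt(6))) = sqrt(164) + (5 + 48*sqrt(6)) = 2*sqrt(41) + (5 + 48*sqrt(6)) = 5 + 2*sqrt(41) + 48*sqrt(6)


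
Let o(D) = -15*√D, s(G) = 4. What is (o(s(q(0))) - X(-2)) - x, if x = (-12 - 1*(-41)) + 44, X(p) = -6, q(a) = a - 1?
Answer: -97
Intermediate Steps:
q(a) = -1 + a
x = 73 (x = (-12 + 41) + 44 = 29 + 44 = 73)
(o(s(q(0))) - X(-2)) - x = (-15*√4 - 1*(-6)) - 1*73 = (-15*2 + 6) - 73 = (-30 + 6) - 73 = -24 - 73 = -97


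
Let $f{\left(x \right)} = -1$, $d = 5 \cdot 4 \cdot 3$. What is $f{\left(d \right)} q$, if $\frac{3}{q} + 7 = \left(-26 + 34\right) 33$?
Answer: $- \frac{3}{257} \approx -0.011673$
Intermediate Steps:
$d = 60$ ($d = 20 \cdot 3 = 60$)
$q = \frac{3}{257}$ ($q = \frac{3}{-7 + \left(-26 + 34\right) 33} = \frac{3}{-7 + 8 \cdot 33} = \frac{3}{-7 + 264} = \frac{3}{257} \approx 0.011673$)
$f{\left(d \right)} q = \left(-1\right) \frac{3}{257} = - \frac{3}{257}$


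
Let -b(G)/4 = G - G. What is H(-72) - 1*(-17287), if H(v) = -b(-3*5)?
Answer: 17287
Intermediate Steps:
b(G) = 0 (b(G) = -4*(G - G) = -4*0 = 0)
H(v) = 0 (H(v) = -1*0 = 0)
H(-72) - 1*(-17287) = 0 - 1*(-17287) = 0 + 17287 = 17287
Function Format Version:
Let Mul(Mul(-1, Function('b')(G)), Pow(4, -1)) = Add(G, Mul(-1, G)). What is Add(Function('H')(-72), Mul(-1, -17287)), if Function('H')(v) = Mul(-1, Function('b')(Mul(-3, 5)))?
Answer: 17287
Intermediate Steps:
Function('b')(G) = 0 (Function('b')(G) = Mul(-4, Add(G, Mul(-1, G))) = Mul(-4, 0) = 0)
Function('H')(v) = 0 (Function('H')(v) = Mul(-1, 0) = 0)
Add(Function('H')(-72), Mul(-1, -17287)) = Add(0, Mul(-1, -17287)) = Add(0, 17287) = 17287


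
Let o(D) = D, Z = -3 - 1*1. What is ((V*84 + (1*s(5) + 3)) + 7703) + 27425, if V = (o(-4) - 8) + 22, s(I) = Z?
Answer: 35967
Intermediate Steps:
Z = -4 (Z = -3 - 1 = -4)
s(I) = -4
V = 10 (V = (-4 - 8) + 22 = -12 + 22 = 10)
((V*84 + (1*s(5) + 3)) + 7703) + 27425 = ((10*84 + (1*(-4) + 3)) + 7703) + 27425 = ((840 + (-4 + 3)) + 7703) + 27425 = ((840 - 1) + 7703) + 27425 = (839 + 7703) + 27425 = 8542 + 27425 = 35967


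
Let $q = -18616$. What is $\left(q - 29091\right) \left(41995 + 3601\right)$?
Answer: $-2175248372$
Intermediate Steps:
$\left(q - 29091\right) \left(41995 + 3601\right) = \left(-18616 - 29091\right) \left(41995 + 3601\right) = \left(-47707\right) 45596 = -2175248372$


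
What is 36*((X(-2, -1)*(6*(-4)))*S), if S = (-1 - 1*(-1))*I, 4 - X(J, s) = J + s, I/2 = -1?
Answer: 0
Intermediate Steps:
I = -2 (I = 2*(-1) = -2)
X(J, s) = 4 - J - s (X(J, s) = 4 - (J + s) = 4 + (-J - s) = 4 - J - s)
S = 0 (S = (-1 - 1*(-1))*(-2) = (-1 + 1)*(-2) = 0*(-2) = 0)
36*((X(-2, -1)*(6*(-4)))*S) = 36*(((4 - 1*(-2) - 1*(-1))*(6*(-4)))*0) = 36*(((4 + 2 + 1)*(-24))*0) = 36*((7*(-24))*0) = 36*(-168*0) = 36*0 = 0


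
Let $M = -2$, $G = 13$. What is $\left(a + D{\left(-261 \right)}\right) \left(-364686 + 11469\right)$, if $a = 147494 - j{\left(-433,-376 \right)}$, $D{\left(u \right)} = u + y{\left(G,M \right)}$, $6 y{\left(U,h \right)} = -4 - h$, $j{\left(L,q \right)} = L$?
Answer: $-52158023783$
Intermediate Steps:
$y{\left(U,h \right)} = - \frac{2}{3} - \frac{h}{6}$ ($y{\left(U,h \right)} = \frac{-4 - h}{6} = - \frac{2}{3} - \frac{h}{6}$)
$D{\left(u \right)} = - \frac{1}{3} + u$ ($D{\left(u \right)} = u - \frac{1}{3} = - \frac{1}{3} + u$)
$a = 147927$ ($a = 147494 - -433 = 147494 + 433 = 147927$)
$\left(a + D{\left(-261 \right)}\right) \left(-364686 + 11469\right) = \left(147927 - \frac{784}{3}\right) \left(-364686 + 11469\right) = \left(147927 - \frac{784}{3}\right) \left(-353217\right) = \frac{442997}{3} \left(-353217\right) = -52158023783$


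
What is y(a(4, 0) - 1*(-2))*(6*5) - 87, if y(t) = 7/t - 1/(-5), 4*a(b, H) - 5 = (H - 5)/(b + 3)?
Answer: -543/43 ≈ -12.628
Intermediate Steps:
a(b, H) = 5/4 + (-5 + H)/(4*(3 + b)) (a(b, H) = 5/4 + ((H - 5)/(b + 3))/4 = 5/4 + ((-5 + H)/(3 + b))/4 = 5/4 + (-5 + H)/(4*(3 + b)))
y(t) = ⅕ + 7/t (y(t) = 7/t - 1*(-⅕) = 7/t + ⅕ = ⅕ + 7/t)
y(a(4, 0) - 1*(-2))*(6*5) - 87 = ((35 + ((10 + 0 + 5*4)/(4*(3 + 4)) - 1*(-2)))/(5*((10 + 0 + 5*4)/(4*(3 + 4)) - 1*(-2))))*(6*5) - 87 = ((35 + ((¼)*(10 + 0 + 20)/7 + 2))/(5*((¼)*(10 + 0 + 20)/7 + 2)))*30 - 87 = ((35 + ((¼)*(⅐)*30 + 2))/(5*((¼)*(⅐)*30 + 2)))*30 - 87 = ((35 + (15/14 + 2))/(5*(15/14 + 2)))*30 - 87 = ((35 + 43/14)/(5*(43/14)))*30 - 87 = ((⅕)*(14/43)*(533/14))*30 - 87 = (533/215)*30 - 87 = 3198/43 - 87 = -543/43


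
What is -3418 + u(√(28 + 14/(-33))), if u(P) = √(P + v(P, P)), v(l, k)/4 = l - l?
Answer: -3418 + 33^(¾)*910^(¼)/33 ≈ -3415.7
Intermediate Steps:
v(l, k) = 0 (v(l, k) = 4*(l - l) = 4*0 = 0)
u(P) = √P (u(P) = √(P + 0) = √P)
-3418 + u(√(28 + 14/(-33))) = -3418 + √(√(28 + 14/(-33))) = -3418 + √(√(28 + 14*(-1/33))) = -3418 + √(√(28 - 14/33)) = -3418 + √(√(910/33)) = -3418 + √(√30030/33) = -3418 + 33^(¾)*910^(¼)/33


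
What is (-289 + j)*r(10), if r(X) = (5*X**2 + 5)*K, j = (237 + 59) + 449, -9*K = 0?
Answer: 0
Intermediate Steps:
K = 0 (K = -1/9*0 = 0)
j = 745 (j = 296 + 449 = 745)
r(X) = 0 (r(X) = (5*X**2 + 5)*0 = (5 + 5*X**2)*0 = 0)
(-289 + j)*r(10) = (-289 + 745)*0 = 456*0 = 0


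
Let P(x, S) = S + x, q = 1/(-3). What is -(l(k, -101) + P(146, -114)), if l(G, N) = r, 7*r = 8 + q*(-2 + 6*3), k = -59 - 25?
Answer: -680/21 ≈ -32.381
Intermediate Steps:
q = -⅓ ≈ -0.33333
k = -84
r = 8/21 (r = (8 - (-2 + 6*3)/3)/7 = (8 - (-2 + 18)/3)/7 = (8 - ⅓*16)/7 = (8 - 16/3)/7 = (⅐)*(8/3) = 8/21 ≈ 0.38095)
l(G, N) = 8/21
-(l(k, -101) + P(146, -114)) = -(8/21 + (-114 + 146)) = -(8/21 + 32) = -1*680/21 = -680/21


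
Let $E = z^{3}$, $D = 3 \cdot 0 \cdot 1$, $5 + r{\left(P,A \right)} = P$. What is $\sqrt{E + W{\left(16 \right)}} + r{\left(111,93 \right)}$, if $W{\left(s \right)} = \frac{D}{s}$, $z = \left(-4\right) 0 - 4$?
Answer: $106 + 8 i \approx 106.0 + 8.0 i$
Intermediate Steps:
$r{\left(P,A \right)} = -5 + P$
$D = 0$ ($D = 0 \cdot 1 = 0$)
$z = -4$ ($z = 0 - 4 = -4$)
$W{\left(s \right)} = 0$ ($W{\left(s \right)} = \frac{0}{s} = 0$)
$E = -64$ ($E = \left(-4\right)^{3} = -64$)
$\sqrt{E + W{\left(16 \right)}} + r{\left(111,93 \right)} = \sqrt{-64 + 0} + \left(-5 + 111\right) = \sqrt{-64} + 106 = 8 i + 106 = 106 + 8 i$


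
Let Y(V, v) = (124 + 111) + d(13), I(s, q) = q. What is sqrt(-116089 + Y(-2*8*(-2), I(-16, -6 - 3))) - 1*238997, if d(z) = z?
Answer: -238997 + I*sqrt(115841) ≈ -2.39e+5 + 340.35*I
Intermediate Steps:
Y(V, v) = 248 (Y(V, v) = (124 + 111) + 13 = 235 + 13 = 248)
sqrt(-116089 + Y(-2*8*(-2), I(-16, -6 - 3))) - 1*238997 = sqrt(-116089 + 248) - 1*238997 = sqrt(-115841) - 238997 = I*sqrt(115841) - 238997 = -238997 + I*sqrt(115841)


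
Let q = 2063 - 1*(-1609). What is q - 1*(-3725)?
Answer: 7397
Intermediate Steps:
q = 3672 (q = 2063 + 1609 = 3672)
q - 1*(-3725) = 3672 - 1*(-3725) = 3672 + 3725 = 7397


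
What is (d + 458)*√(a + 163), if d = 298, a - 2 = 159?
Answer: 13608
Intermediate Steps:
a = 161 (a = 2 + 159 = 161)
(d + 458)*√(a + 163) = (298 + 458)*√(161 + 163) = 756*√324 = 756*18 = 13608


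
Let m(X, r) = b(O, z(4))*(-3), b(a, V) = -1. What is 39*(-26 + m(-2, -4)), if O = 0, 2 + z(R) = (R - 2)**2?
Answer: -897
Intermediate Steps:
z(R) = -2 + (-2 + R)**2 (z(R) = -2 + (R - 2)**2 = -2 + (-2 + R)**2)
m(X, r) = 3 (m(X, r) = -1*(-3) = 3)
39*(-26 + m(-2, -4)) = 39*(-26 + 3) = 39*(-23) = -897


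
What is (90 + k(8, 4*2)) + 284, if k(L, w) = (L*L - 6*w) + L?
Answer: 398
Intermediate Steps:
k(L, w) = L + L² - 6*w (k(L, w) = (L² - 6*w) + L = L + L² - 6*w)
(90 + k(8, 4*2)) + 284 = (90 + (8 + 8² - 24*2)) + 284 = (90 + (8 + 64 - 6*8)) + 284 = (90 + (8 + 64 - 48)) + 284 = (90 + 24) + 284 = 114 + 284 = 398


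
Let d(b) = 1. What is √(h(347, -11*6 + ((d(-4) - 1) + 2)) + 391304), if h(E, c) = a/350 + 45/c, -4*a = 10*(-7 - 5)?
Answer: √30678185195/280 ≈ 625.54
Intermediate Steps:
a = 30 (a = -5*(-7 - 5)/2 = -5*(-12)/2 = -¼*(-120) = 30)
h(E, c) = 3/35 + 45/c (h(E, c) = 30/350 + 45/c = 30*(1/350) + 45/c = 3/35 + 45/c)
√(h(347, -11*6 + ((d(-4) - 1) + 2)) + 391304) = √((3/35 + 45/(-11*6 + ((1 - 1) + 2))) + 391304) = √((3/35 + 45/(-66 + (0 + 2))) + 391304) = √((3/35 + 45/(-66 + 2)) + 391304) = √((3/35 + 45/(-64)) + 391304) = √((3/35 + 45*(-1/64)) + 391304) = √((3/35 - 45/64) + 391304) = √(-1383/2240 + 391304) = √(876519577/2240) = √30678185195/280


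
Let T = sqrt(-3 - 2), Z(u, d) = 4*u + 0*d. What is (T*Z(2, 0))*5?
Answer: 40*I*sqrt(5) ≈ 89.443*I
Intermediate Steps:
Z(u, d) = 4*u (Z(u, d) = 4*u + 0 = 4*u)
T = I*sqrt(5) (T = sqrt(-5) = I*sqrt(5) ≈ 2.2361*I)
(T*Z(2, 0))*5 = ((I*sqrt(5))*(4*2))*5 = ((I*sqrt(5))*8)*5 = (8*I*sqrt(5))*5 = 40*I*sqrt(5)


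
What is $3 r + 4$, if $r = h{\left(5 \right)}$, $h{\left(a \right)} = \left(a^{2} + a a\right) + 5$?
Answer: $169$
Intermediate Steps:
$h{\left(a \right)} = 5 + 2 a^{2}$ ($h{\left(a \right)} = \left(a^{2} + a^{2}\right) + 5 = 2 a^{2} + 5 = 5 + 2 a^{2}$)
$r = 55$ ($r = 5 + 2 \cdot 5^{2} = 5 + 2 \cdot 25 = 5 + 50 = 55$)
$3 r + 4 = 3 \cdot 55 + 4 = 165 + 4 = 169$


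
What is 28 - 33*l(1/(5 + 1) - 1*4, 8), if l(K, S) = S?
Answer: -236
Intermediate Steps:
28 - 33*l(1/(5 + 1) - 1*4, 8) = 28 - 33*8 = 28 - 264 = -236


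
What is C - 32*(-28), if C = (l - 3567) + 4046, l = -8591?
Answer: -7216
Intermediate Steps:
C = -8112 (C = (-8591 - 3567) + 4046 = -12158 + 4046 = -8112)
C - 32*(-28) = -8112 - 32*(-28) = -8112 + 896 = -7216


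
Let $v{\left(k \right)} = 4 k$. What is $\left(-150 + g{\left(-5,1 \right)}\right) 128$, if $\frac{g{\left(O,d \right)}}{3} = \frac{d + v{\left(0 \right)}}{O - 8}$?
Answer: $- \frac{249984}{13} \approx -19230.0$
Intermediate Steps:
$g{\left(O,d \right)} = \frac{3 d}{-8 + O}$ ($g{\left(O,d \right)} = 3 \frac{d + 4 \cdot 0}{O - 8} = 3 \frac{d + 0}{-8 + O} = 3 \frac{d}{-8 + O} = \frac{3 d}{-8 + O}$)
$\left(-150 + g{\left(-5,1 \right)}\right) 128 = \left(-150 + 3 \cdot 1 \frac{1}{-8 - 5}\right) 128 = \left(-150 + 3 \cdot 1 \frac{1}{-13}\right) 128 = \left(-150 + 3 \cdot 1 \left(- \frac{1}{13}\right)\right) 128 = \left(-150 - \frac{3}{13}\right) 128 = \left(- \frac{1953}{13}\right) 128 = - \frac{249984}{13}$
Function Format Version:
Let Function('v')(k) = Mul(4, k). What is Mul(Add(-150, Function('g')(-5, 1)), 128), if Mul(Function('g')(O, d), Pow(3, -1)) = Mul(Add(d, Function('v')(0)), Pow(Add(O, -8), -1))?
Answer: Rational(-249984, 13) ≈ -19230.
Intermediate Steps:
Function('g')(O, d) = Mul(3, d, Pow(Add(-8, O), -1)) (Function('g')(O, d) = Mul(3, Mul(Add(d, Mul(4, 0)), Pow(Add(O, -8), -1))) = Mul(3, Mul(Add(d, 0), Pow(Add(-8, O), -1))) = Mul(3, Mul(d, Pow(Add(-8, O), -1))) = Mul(3, d, Pow(Add(-8, O), -1)))
Mul(Add(-150, Function('g')(-5, 1)), 128) = Mul(Add(-150, Mul(3, 1, Pow(Add(-8, -5), -1))), 128) = Mul(Add(-150, Mul(3, 1, Pow(-13, -1))), 128) = Mul(Add(-150, Mul(3, 1, Rational(-1, 13))), 128) = Mul(Add(-150, Rational(-3, 13)), 128) = Mul(Rational(-1953, 13), 128) = Rational(-249984, 13)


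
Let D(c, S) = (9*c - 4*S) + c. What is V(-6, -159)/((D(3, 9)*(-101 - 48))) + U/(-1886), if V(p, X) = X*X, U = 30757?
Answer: 1681934/140507 ≈ 11.970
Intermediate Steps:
D(c, S) = -4*S + 10*c (D(c, S) = (-4*S + 9*c) + c = -4*S + 10*c)
V(p, X) = X²
V(-6, -159)/((D(3, 9)*(-101 - 48))) + U/(-1886) = (-159)²/(((-4*9 + 10*3)*(-101 - 48))) + 30757/(-1886) = 25281/(((-36 + 30)*(-149))) + 30757*(-1/1886) = 25281/((-6*(-149))) - 30757/1886 = 25281/894 - 30757/1886 = 25281*(1/894) - 30757/1886 = 8427/298 - 30757/1886 = 1681934/140507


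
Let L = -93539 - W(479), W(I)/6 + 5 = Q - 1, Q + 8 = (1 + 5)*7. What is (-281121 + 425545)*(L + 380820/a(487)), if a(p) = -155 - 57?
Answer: -731027494624/53 ≈ -1.3793e+10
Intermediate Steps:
Q = 34 (Q = -8 + (1 + 5)*7 = -8 + 6*7 = -8 + 42 = 34)
a(p) = -212
W(I) = 168 (W(I) = -30 + 6*(34 - 1) = -30 + 6*33 = -30 + 198 = 168)
L = -93707 (L = -93539 - 1*168 = -93539 - 168 = -93707)
(-281121 + 425545)*(L + 380820/a(487)) = (-281121 + 425545)*(-93707 + 380820/(-212)) = 144424*(-93707 + 380820*(-1/212)) = 144424*(-93707 - 95205/53) = 144424*(-5061676/53) = -731027494624/53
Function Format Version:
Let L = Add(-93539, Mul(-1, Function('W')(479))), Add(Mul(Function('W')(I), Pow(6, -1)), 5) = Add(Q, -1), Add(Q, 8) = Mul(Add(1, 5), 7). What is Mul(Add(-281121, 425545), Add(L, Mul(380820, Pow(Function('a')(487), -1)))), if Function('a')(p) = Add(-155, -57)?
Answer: Rational(-731027494624, 53) ≈ -1.3793e+10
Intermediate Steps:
Q = 34 (Q = Add(-8, Mul(Add(1, 5), 7)) = Add(-8, Mul(6, 7)) = Add(-8, 42) = 34)
Function('a')(p) = -212
Function('W')(I) = 168 (Function('W')(I) = Add(-30, Mul(6, Add(34, -1))) = Add(-30, Mul(6, 33)) = Add(-30, 198) = 168)
L = -93707 (L = Add(-93539, Mul(-1, 168)) = Add(-93539, -168) = -93707)
Mul(Add(-281121, 425545), Add(L, Mul(380820, Pow(Function('a')(487), -1)))) = Mul(Add(-281121, 425545), Add(-93707, Mul(380820, Pow(-212, -1)))) = Mul(144424, Add(-93707, Mul(380820, Rational(-1, 212)))) = Mul(144424, Add(-93707, Rational(-95205, 53))) = Mul(144424, Rational(-5061676, 53)) = Rational(-731027494624, 53)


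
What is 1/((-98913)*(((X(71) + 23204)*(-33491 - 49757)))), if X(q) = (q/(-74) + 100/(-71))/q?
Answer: 186517/35637549760641598440 ≈ 5.2337e-15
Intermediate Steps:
X(q) = (-100/71 - q/74)/q (X(q) = (q*(-1/74) + 100*(-1/71))/q = (-q/74 - 100/71)/q = (-100/71 - q/74)/q)
1/((-98913)*(((X(71) + 23204)*(-33491 - 49757)))) = 1/((-98913)*((((1/5254)*(-7400 - 71*71)/71 + 23204)*(-33491 - 49757)))) = -(-1/(83248*((1/5254)*(1/71)*(-7400 - 5041) + 23204)))/98913 = -(-1/(83248*((1/5254)*(1/71)*(-12441) + 23204)))/98913 = -(-1/(83248*(-12441/373034 + 23204)))/98913 = -1/(98913*((8655868495/373034)*(-83248))) = -1/(98913*(-360291870235880/186517)) = -1/98913*(-186517/360291870235880) = 186517/35637549760641598440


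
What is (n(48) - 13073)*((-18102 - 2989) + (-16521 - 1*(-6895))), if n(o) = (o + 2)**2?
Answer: 324770841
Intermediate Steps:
n(o) = (2 + o)**2
(n(48) - 13073)*((-18102 - 2989) + (-16521 - 1*(-6895))) = ((2 + 48)**2 - 13073)*((-18102 - 2989) + (-16521 - 1*(-6895))) = (50**2 - 13073)*(-21091 + (-16521 + 6895)) = (2500 - 13073)*(-21091 - 9626) = -10573*(-30717) = 324770841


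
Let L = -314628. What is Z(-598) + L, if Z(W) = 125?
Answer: -314503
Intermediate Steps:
Z(-598) + L = 125 - 314628 = -314503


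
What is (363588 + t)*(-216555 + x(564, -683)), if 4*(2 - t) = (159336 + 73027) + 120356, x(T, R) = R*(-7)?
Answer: -116649460567/2 ≈ -5.8325e+10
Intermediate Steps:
x(T, R) = -7*R
t = -352711/4 (t = 2 - ((159336 + 73027) + 120356)/4 = 2 - (232363 + 120356)/4 = 2 - 1/4*352719 = 2 - 352719/4 = -352711/4 ≈ -88178.)
(363588 + t)*(-216555 + x(564, -683)) = (363588 - 352711/4)*(-216555 - 7*(-683)) = 1101641*(-216555 + 4781)/4 = (1101641/4)*(-211774) = -116649460567/2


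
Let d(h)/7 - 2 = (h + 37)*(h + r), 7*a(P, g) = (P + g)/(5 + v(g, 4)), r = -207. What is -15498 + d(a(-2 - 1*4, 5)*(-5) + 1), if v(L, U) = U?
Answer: -39901655/567 ≈ -70373.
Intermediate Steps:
a(P, g) = P/63 + g/63 (a(P, g) = ((P + g)/(5 + 4))/7 = ((P + g)/9)/7 = ((P + g)*(⅑))/7 = (P/9 + g/9)/7 = P/63 + g/63)
d(h) = 14 + 7*(-207 + h)*(37 + h) (d(h) = 14 + 7*((h + 37)*(h - 207)) = 14 + 7*((37 + h)*(-207 + h)) = 14 + 7*((-207 + h)*(37 + h)) = 14 + 7*(-207 + h)*(37 + h))
-15498 + d(a(-2 - 1*4, 5)*(-5) + 1) = -15498 + (-53599 - 1190*(((-2 - 1*4)/63 + (1/63)*5)*(-5) + 1) + 7*(((-2 - 1*4)/63 + (1/63)*5)*(-5) + 1)²) = -15498 + (-53599 - 1190*(((-2 - 4)/63 + 5/63)*(-5) + 1) + 7*(((-2 - 4)/63 + 5/63)*(-5) + 1)²) = -15498 + (-53599 - 1190*(((1/63)*(-6) + 5/63)*(-5) + 1) + 7*(((1/63)*(-6) + 5/63)*(-5) + 1)²) = -15498 + (-53599 - 1190*((-2/21 + 5/63)*(-5) + 1) + 7*((-2/21 + 5/63)*(-5) + 1)²) = -15498 + (-53599 - 1190*(-1/63*(-5) + 1) + 7*(-1/63*(-5) + 1)²) = -15498 + (-53599 - 1190*(5/63 + 1) + 7*(5/63 + 1)²) = -15498 + (-53599 - 1190*68/63 + 7*(68/63)²) = -15498 + (-53599 - 11560/9 + 7*(4624/3969)) = -15498 + (-53599 - 11560/9 + 4624/567) = -15498 - 31114289/567 = -39901655/567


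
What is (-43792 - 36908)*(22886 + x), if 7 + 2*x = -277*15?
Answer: -1678963500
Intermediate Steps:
x = -2081 (x = -7/2 + (-277*15)/2 = -7/2 + (½)*(-4155) = -7/2 - 4155/2 = -2081)
(-43792 - 36908)*(22886 + x) = (-43792 - 36908)*(22886 - 2081) = -80700*20805 = -1678963500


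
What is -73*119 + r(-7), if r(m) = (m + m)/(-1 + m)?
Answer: -34741/4 ≈ -8685.3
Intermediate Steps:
r(m) = 2*m/(-1 + m) (r(m) = (2*m)/(-1 + m) = 2*m/(-1 + m))
-73*119 + r(-7) = -73*119 + 2*(-7)/(-1 - 7) = -8687 + 2*(-7)/(-8) = -8687 + 2*(-7)*(-1/8) = -8687 + 7/4 = -34741/4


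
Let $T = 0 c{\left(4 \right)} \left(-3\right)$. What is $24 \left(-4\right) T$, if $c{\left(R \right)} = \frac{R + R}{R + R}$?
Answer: $0$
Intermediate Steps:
$c{\left(R \right)} = 1$ ($c{\left(R \right)} = \frac{2 R}{2 R} = 2 R \frac{1}{2 R} = 1$)
$T = 0$ ($T = 0 \cdot 1 \left(-3\right) = 0 \left(-3\right) = 0$)
$24 \left(-4\right) T = 24 \left(-4\right) 0 = \left(-96\right) 0 = 0$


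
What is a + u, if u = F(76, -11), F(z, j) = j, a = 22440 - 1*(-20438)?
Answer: 42867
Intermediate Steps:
a = 42878 (a = 22440 + 20438 = 42878)
u = -11
a + u = 42878 - 11 = 42867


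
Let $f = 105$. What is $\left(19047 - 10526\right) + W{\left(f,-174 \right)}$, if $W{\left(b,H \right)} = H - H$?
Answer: $8521$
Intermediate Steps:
$W{\left(b,H \right)} = 0$
$\left(19047 - 10526\right) + W{\left(f,-174 \right)} = \left(19047 - 10526\right) + 0 = 8521 + 0 = 8521$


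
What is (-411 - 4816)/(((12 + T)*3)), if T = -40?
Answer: 5227/84 ≈ 62.226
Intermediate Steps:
(-411 - 4816)/(((12 + T)*3)) = (-411 - 4816)/(((12 - 40)*3)) = -5227/((-28*3)) = -5227/(-84) = -5227*(-1/84) = 5227/84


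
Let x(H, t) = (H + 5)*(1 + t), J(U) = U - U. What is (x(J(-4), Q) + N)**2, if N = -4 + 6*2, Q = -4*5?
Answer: 7569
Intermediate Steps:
Q = -20
J(U) = 0
x(H, t) = (1 + t)*(5 + H) (x(H, t) = (5 + H)*(1 + t) = (1 + t)*(5 + H))
N = 8 (N = -4 + 12 = 8)
(x(J(-4), Q) + N)**2 = ((5 + 0 + 5*(-20) + 0*(-20)) + 8)**2 = ((5 + 0 - 100 + 0) + 8)**2 = (-95 + 8)**2 = (-87)**2 = 7569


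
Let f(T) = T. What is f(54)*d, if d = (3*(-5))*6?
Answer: -4860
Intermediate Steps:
d = -90 (d = -15*6 = -90)
f(54)*d = 54*(-90) = -4860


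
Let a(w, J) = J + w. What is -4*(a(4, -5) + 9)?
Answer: -32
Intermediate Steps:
-4*(a(4, -5) + 9) = -4*((-5 + 4) + 9) = -4*(-1 + 9) = -4*8 = -32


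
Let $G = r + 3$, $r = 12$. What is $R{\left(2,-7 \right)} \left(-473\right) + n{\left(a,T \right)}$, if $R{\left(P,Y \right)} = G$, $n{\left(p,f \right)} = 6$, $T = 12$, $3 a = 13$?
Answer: $-7089$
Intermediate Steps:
$a = \frac{13}{3}$ ($a = \frac{1}{3} \cdot 13 = \frac{13}{3} \approx 4.3333$)
$G = 15$ ($G = 12 + 3 = 15$)
$R{\left(P,Y \right)} = 15$
$R{\left(2,-7 \right)} \left(-473\right) + n{\left(a,T \right)} = 15 \left(-473\right) + 6 = -7095 + 6 = -7089$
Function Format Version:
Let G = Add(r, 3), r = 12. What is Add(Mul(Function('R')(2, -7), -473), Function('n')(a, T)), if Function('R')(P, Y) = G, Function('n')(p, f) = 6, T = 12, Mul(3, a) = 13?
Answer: -7089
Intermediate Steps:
a = Rational(13, 3) (a = Mul(Rational(1, 3), 13) = Rational(13, 3) ≈ 4.3333)
G = 15 (G = Add(12, 3) = 15)
Function('R')(P, Y) = 15
Add(Mul(Function('R')(2, -7), -473), Function('n')(a, T)) = Add(Mul(15, -473), 6) = Add(-7095, 6) = -7089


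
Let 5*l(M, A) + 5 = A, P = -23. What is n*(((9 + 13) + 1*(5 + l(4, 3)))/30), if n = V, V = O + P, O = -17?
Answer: -532/15 ≈ -35.467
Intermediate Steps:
l(M, A) = -1 + A/5
V = -40 (V = -17 - 23 = -40)
n = -40
n*(((9 + 13) + 1*(5 + l(4, 3)))/30) = -40*((9 + 13) + 1*(5 + (-1 + (1/5)*3)))/30 = -40*(22 + 1*(5 + (-1 + 3/5)))/30 = -40*(22 + 1*(5 - 2/5))/30 = -40*(22 + 1*(23/5))/30 = -40*(22 + 23/5)/30 = -1064/30 = -40*133/150 = -532/15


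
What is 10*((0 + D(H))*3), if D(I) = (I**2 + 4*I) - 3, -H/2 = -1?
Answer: 270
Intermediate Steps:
H = 2 (H = -2*(-1) = 2)
D(I) = -3 + I**2 + 4*I
10*((0 + D(H))*3) = 10*((0 + (-3 + 2**2 + 4*2))*3) = 10*((0 + (-3 + 4 + 8))*3) = 10*((0 + 9)*3) = 10*(9*3) = 10*27 = 270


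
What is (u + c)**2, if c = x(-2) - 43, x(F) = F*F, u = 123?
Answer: 7056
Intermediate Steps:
x(F) = F**2
c = -39 (c = (-2)**2 - 43 = 4 - 43 = -39)
(u + c)**2 = (123 - 39)**2 = 84**2 = 7056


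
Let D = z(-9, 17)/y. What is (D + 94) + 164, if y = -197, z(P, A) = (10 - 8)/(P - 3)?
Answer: 304957/1182 ≈ 258.00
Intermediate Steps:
z(P, A) = 2/(-3 + P)
D = 1/1182 (D = (2/(-3 - 9))/(-197) = (2/(-12))*(-1/197) = (2*(-1/12))*(-1/197) = -⅙*(-1/197) = 1/1182 ≈ 0.00084602)
(D + 94) + 164 = (1/1182 + 94) + 164 = 111109/1182 + 164 = 304957/1182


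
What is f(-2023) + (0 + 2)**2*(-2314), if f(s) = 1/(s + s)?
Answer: -37449777/4046 ≈ -9256.0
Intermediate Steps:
f(s) = 1/(2*s)
f(-2023) + (0 + 2)**2*(-2314) = (1/2)/(-2023) + (0 + 2)**2*(-2314) = (1/2)*(-1/2023) + 2**2*(-2314) = -1/4046 + 4*(-2314) = -1/4046 - 9256 = -37449777/4046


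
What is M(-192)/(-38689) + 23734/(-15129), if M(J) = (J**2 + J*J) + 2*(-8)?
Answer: -2033433574/585325881 ≈ -3.4740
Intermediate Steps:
M(J) = -16 + 2*J**2 (M(J) = (J**2 + J**2) - 16 = 2*J**2 - 16 = -16 + 2*J**2)
M(-192)/(-38689) + 23734/(-15129) = (-16 + 2*(-192)**2)/(-38689) + 23734/(-15129) = (-16 + 2*36864)*(-1/38689) + 23734*(-1/15129) = (-16 + 73728)*(-1/38689) - 23734/15129 = 73712*(-1/38689) - 23734/15129 = -73712/38689 - 23734/15129 = -2033433574/585325881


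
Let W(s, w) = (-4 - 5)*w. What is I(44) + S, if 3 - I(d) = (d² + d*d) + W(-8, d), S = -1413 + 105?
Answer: -4781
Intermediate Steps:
W(s, w) = -9*w
S = -1308
I(d) = 3 - 2*d² + 9*d (I(d) = 3 - ((d² + d*d) - 9*d) = 3 - ((d² + d²) - 9*d) = 3 - (2*d² - 9*d) = 3 - (-9*d + 2*d²) = 3 + (-2*d² + 9*d) = 3 - 2*d² + 9*d)
I(44) + S = (3 - 2*44² + 9*44) - 1308 = (3 - 2*1936 + 396) - 1308 = (3 - 3872 + 396) - 1308 = -3473 - 1308 = -4781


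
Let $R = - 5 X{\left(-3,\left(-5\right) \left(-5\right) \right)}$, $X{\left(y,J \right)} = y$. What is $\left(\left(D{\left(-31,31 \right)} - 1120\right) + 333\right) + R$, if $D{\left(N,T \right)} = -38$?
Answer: $-810$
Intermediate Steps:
$R = 15$ ($R = \left(-5\right) \left(-3\right) = 15$)
$\left(\left(D{\left(-31,31 \right)} - 1120\right) + 333\right) + R = \left(\left(-38 - 1120\right) + 333\right) + 15 = \left(-1158 + 333\right) + 15 = -825 + 15 = -810$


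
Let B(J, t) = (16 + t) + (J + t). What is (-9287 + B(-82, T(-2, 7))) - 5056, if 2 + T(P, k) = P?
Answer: -14417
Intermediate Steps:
T(P, k) = -2 + P
B(J, t) = 16 + J + 2*t
(-9287 + B(-82, T(-2, 7))) - 5056 = (-9287 + (16 - 82 + 2*(-2 - 2))) - 5056 = (-9287 + (16 - 82 + 2*(-4))) - 5056 = (-9287 + (16 - 82 - 8)) - 5056 = (-9287 - 74) - 5056 = -9361 - 5056 = -14417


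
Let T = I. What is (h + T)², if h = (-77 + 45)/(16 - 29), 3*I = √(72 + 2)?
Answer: 21722/1521 + 64*√74/39 ≈ 28.398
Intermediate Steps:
I = √74/3 (I = √(72 + 2)/3 = √74/3 ≈ 2.8674)
h = 32/13 (h = -32/(-13) = -32*(-1/13) = 32/13 ≈ 2.4615)
T = √74/3 ≈ 2.8674
(h + T)² = (32/13 + √74/3)²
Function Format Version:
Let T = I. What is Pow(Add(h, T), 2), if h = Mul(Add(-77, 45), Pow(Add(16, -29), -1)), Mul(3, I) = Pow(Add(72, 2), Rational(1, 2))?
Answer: Add(Rational(21722, 1521), Mul(Rational(64, 39), Pow(74, Rational(1, 2)))) ≈ 28.398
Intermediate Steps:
I = Mul(Rational(1, 3), Pow(74, Rational(1, 2))) (I = Mul(Rational(1, 3), Pow(Add(72, 2), Rational(1, 2))) = Mul(Rational(1, 3), Pow(74, Rational(1, 2))) ≈ 2.8674)
h = Rational(32, 13) (h = Mul(-32, Pow(-13, -1)) = Mul(-32, Rational(-1, 13)) = Rational(32, 13) ≈ 2.4615)
T = Mul(Rational(1, 3), Pow(74, Rational(1, 2))) ≈ 2.8674
Pow(Add(h, T), 2) = Pow(Add(Rational(32, 13), Mul(Rational(1, 3), Pow(74, Rational(1, 2)))), 2)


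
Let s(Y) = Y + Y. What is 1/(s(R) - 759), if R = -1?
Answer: -1/761 ≈ -0.0013141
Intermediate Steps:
s(Y) = 2*Y
1/(s(R) - 759) = 1/(2*(-1) - 759) = 1/(-2 - 759) = 1/(-761) = -1/761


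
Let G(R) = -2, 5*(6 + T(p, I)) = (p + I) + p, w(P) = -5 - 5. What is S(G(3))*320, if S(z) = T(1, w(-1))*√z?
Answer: -2432*I*√2 ≈ -3439.4*I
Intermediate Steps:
w(P) = -10
T(p, I) = -6 + I/5 + 2*p/5 (T(p, I) = -6 + ((p + I) + p)/5 = -6 + ((I + p) + p)/5 = -6 + (I + 2*p)/5 = -6 + (I/5 + 2*p/5) = -6 + I/5 + 2*p/5)
S(z) = -38*√z/5 (S(z) = (-6 + (⅕)*(-10) + (⅖)*1)*√z = (-6 - 2 + ⅖)*√z = -38*√z/5)
S(G(3))*320 = -38*I*√2/5*320 = -2432*I*√2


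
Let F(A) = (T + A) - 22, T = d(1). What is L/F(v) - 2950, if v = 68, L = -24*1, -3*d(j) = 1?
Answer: -404222/137 ≈ -2950.5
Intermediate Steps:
d(j) = -⅓ (d(j) = -⅓*1 = -⅓)
L = -24
T = -⅓ ≈ -0.33333
F(A) = -67/3 + A (F(A) = (-⅓ + A) - 22 = -67/3 + A)
L/F(v) - 2950 = -24/(-67/3 + 68) - 2950 = -24/137/3 - 2950 = -24*3/137 - 2950 = -72/137 - 2950 = -404222/137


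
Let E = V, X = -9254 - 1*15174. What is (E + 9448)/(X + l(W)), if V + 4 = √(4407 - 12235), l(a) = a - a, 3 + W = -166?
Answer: -2361/6107 - I*√1957/12214 ≈ -0.38661 - 0.0036219*I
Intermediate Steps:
X = -24428 (X = -9254 - 15174 = -24428)
W = -169 (W = -3 - 166 = -169)
l(a) = 0
V = -4 + 2*I*√1957 (V = -4 + √(4407 - 12235) = -4 + √(-7828) = -4 + 2*I*√1957 ≈ -4.0 + 88.476*I)
E = -4 + 2*I*√1957 ≈ -4.0 + 88.476*I
(E + 9448)/(X + l(W)) = ((-4 + 2*I*√1957) + 9448)/(-24428 + 0) = (9444 + 2*I*√1957)/(-24428) = (9444 + 2*I*√1957)*(-1/24428) = -2361/6107 - I*√1957/12214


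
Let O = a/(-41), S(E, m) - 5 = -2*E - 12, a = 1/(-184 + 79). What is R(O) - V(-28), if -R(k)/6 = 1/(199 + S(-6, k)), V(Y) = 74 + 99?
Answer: -5883/34 ≈ -173.03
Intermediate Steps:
a = -1/105 (a = 1/(-105) = -1/105 ≈ -0.0095238)
S(E, m) = -7 - 2*E (S(E, m) = 5 + (-2*E - 12) = 5 + (-12 - 2*E) = -7 - 2*E)
V(Y) = 173
O = 1/4305 (O = -1/105/(-41) = -1/105*(-1/41) = 1/4305 ≈ 0.00023229)
R(k) = -1/34 (R(k) = -6/(199 + (-7 - 2*(-6))) = -6/(199 + (-7 + 12)) = -6/(199 + 5) = -6/204 = -6*1/204 = -1/34)
R(O) - V(-28) = -1/34 - 1*173 = -1/34 - 173 = -5883/34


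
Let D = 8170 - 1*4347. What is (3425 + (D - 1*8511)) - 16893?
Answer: -18156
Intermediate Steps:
D = 3823 (D = 8170 - 4347 = 3823)
(3425 + (D - 1*8511)) - 16893 = (3425 + (3823 - 1*8511)) - 16893 = (3425 + (3823 - 8511)) - 16893 = (3425 - 4688) - 16893 = -1263 - 16893 = -18156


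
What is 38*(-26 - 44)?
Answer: -2660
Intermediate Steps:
38*(-26 - 44) = 38*(-70) = -2660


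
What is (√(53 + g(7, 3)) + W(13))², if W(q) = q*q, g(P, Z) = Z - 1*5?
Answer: (169 + √51)² ≈ 31026.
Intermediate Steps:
g(P, Z) = -5 + Z (g(P, Z) = Z - 5 = -5 + Z)
W(q) = q²
(√(53 + g(7, 3)) + W(13))² = (√(53 + (-5 + 3)) + 13²)² = (√(53 - 2) + 169)² = (√51 + 169)² = (169 + √51)²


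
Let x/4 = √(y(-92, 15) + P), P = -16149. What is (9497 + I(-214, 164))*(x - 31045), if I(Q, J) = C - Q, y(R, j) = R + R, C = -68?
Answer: -299366935 + 38572*I*√16333 ≈ -2.9937e+8 + 4.9295e+6*I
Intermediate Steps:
y(R, j) = 2*R
I(Q, J) = -68 - Q
x = 4*I*√16333 (x = 4*√(2*(-92) - 16149) = 4*√(-184 - 16149) = 4*√(-16333) = 4*(I*√16333) = 4*I*√16333 ≈ 511.2*I)
(9497 + I(-214, 164))*(x - 31045) = (9497 + (-68 - 1*(-214)))*(4*I*√16333 - 31045) = (9497 + (-68 + 214))*(-31045 + 4*I*√16333) = (9497 + 146)*(-31045 + 4*I*√16333) = 9643*(-31045 + 4*I*√16333) = -299366935 + 38572*I*√16333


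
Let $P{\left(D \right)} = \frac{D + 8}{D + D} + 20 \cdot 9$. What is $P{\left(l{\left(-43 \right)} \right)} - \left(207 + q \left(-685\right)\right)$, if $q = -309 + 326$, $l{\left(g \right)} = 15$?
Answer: $\frac{348563}{30} \approx 11619.0$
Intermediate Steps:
$q = 17$
$P{\left(D \right)} = 180 + \frac{8 + D}{2 D}$ ($P{\left(D \right)} = \frac{8 + D}{2 D} + 180 = 180 + \frac{8 + D}{2 D}$)
$P{\left(l{\left(-43 \right)} \right)} - \left(207 + q \left(-685\right)\right) = \left(\frac{361}{2} + \frac{4}{15}\right) - \left(207 + 17 \left(-685\right)\right) = \left(\frac{361}{2} + 4 \cdot \frac{1}{15}\right) - \left(207 - 11645\right) = \left(\frac{361}{2} + \frac{4}{15}\right) - -11438 = \frac{5423}{30} + 11438 = \frac{348563}{30}$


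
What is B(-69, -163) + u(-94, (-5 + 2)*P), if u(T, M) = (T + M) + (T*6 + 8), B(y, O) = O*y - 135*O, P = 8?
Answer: 32578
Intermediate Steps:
B(y, O) = -135*O + O*y
u(T, M) = 8 + M + 7*T (u(T, M) = (M + T) + (6*T + 8) = (M + T) + (8 + 6*T) = 8 + M + 7*T)
B(-69, -163) + u(-94, (-5 + 2)*P) = -163*(-135 - 69) + (8 + (-5 + 2)*8 + 7*(-94)) = -163*(-204) + (8 - 3*8 - 658) = 33252 + (8 - 24 - 658) = 33252 - 674 = 32578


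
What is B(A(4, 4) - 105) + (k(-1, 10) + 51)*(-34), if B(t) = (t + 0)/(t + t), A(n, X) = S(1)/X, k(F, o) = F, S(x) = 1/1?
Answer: -3399/2 ≈ -1699.5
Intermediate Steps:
S(x) = 1
A(n, X) = 1/X
B(t) = 1/2 (B(t) = t/((2*t)) = t*(1/(2*t)) = 1/2)
B(A(4, 4) - 105) + (k(-1, 10) + 51)*(-34) = 1/2 + (-1 + 51)*(-34) = 1/2 + 50*(-34) = 1/2 - 1700 = -3399/2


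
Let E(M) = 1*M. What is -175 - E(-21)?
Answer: -154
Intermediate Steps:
E(M) = M
-175 - E(-21) = -175 - 1*(-21) = -175 + 21 = -154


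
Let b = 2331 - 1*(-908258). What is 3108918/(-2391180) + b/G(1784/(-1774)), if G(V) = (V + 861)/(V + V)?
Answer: -25912142553599/12160186478 ≈ -2130.9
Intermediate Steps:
b = 910589 (b = 2331 + 908258 = 910589)
G(V) = (861 + V)/(2*V) (G(V) = (861 + V)/((2*V)) = (861 + V)*(1/(2*V)) = (861 + V)/(2*V))
3108918/(-2391180) + b/G(1784/(-1774)) = 3108918/(-2391180) + 910589/(((861 + 1784/(-1774))/(2*((1784/(-1774)))))) = 3108918*(-1/2391180) + 910589/(((861 + 1784*(-1/1774))/(2*((1784*(-1/1774)))))) = -518153/398530 + 910589/(((861 - 892/887)/(2*(-892/887)))) = -518153/398530 + 910589/(((1/2)*(-887/892)*(762815/887))) = -518153/398530 + 910589/(-762815/1784) = -518153/398530 + 910589*(-1784/762815) = -518153/398530 - 1624490776/762815 = -25912142553599/12160186478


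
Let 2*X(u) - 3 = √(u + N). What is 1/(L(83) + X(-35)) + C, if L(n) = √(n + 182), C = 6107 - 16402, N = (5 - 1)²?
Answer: (-30883 - 20590*√265 - 10295*I*√19)/(3 + 2*√265 + I*√19) ≈ -10295.0 - 0.006793*I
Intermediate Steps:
N = 16 (N = 4² = 16)
C = -10295
X(u) = 3/2 + √(16 + u)/2 (X(u) = 3/2 + √(u + 16)/2 = 3/2 + √(16 + u)/2)
L(n) = √(182 + n)
1/(L(83) + X(-35)) + C = 1/(√(182 + 83) + (3/2 + √(16 - 35)/2)) - 10295 = 1/(√265 + (3/2 + √(-19)/2)) - 10295 = 1/(√265 + (3/2 + (I*√19)/2)) - 10295 = 1/(√265 + (3/2 + I*√19/2)) - 10295 = 1/(3/2 + √265 + I*√19/2) - 10295 = -10295 + 1/(3/2 + √265 + I*√19/2)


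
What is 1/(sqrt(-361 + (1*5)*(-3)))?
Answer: -I*sqrt(94)/188 ≈ -0.051571*I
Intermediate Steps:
1/(sqrt(-361 + (1*5)*(-3))) = 1/(sqrt(-361 + 5*(-3))) = 1/(sqrt(-361 - 15)) = 1/(sqrt(-376)) = 1/(2*I*sqrt(94)) = -I*sqrt(94)/188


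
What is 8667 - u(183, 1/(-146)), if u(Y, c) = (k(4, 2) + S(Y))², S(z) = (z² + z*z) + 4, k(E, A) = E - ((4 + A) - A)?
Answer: -4486579657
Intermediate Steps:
k(E, A) = -4 + E (k(E, A) = E - 1*4 = E - 4 = -4 + E)
S(z) = 4 + 2*z² (S(z) = (z² + z²) + 4 = 2*z² + 4 = 4 + 2*z²)
u(Y, c) = (4 + 2*Y²)² (u(Y, c) = ((-4 + 4) + (4 + 2*Y²))² = (0 + (4 + 2*Y²))² = (4 + 2*Y²)²)
8667 - u(183, 1/(-146)) = 8667 - 4*(2 + 183²)² = 8667 - 4*(2 + 33489)² = 8667 - 4*33491² = 8667 - 4*1121647081 = 8667 - 1*4486588324 = 8667 - 4486588324 = -4486579657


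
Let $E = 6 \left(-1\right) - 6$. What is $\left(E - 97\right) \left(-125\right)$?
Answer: $13625$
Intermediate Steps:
$E = -12$ ($E = -6 - 6 = -12$)
$\left(E - 97\right) \left(-125\right) = \left(-12 - 97\right) \left(-125\right) = \left(-109\right) \left(-125\right) = 13625$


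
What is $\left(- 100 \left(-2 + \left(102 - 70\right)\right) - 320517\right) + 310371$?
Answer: $-13146$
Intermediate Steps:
$\left(- 100 \left(-2 + \left(102 - 70\right)\right) - 320517\right) + 310371 = \left(- 100 \left(-2 + 32\right) - 320517\right) + 310371 = \left(\left(-100\right) 30 - 320517\right) + 310371 = \left(-3000 - 320517\right) + 310371 = -323517 + 310371 = -13146$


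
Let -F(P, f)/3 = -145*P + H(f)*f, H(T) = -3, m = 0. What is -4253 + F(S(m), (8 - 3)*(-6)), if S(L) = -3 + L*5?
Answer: -5828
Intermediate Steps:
S(L) = -3 + 5*L
F(P, f) = 9*f + 435*P (F(P, f) = -3*(-145*P - 3*f) = 9*f + 435*P)
-4253 + F(S(m), (8 - 3)*(-6)) = -4253 + (9*((8 - 3)*(-6)) + 435*(-3 + 5*0)) = -4253 + (9*(5*(-6)) + 435*(-3 + 0)) = -4253 + (9*(-30) + 435*(-3)) = -4253 + (-270 - 1305) = -4253 - 1575 = -5828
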